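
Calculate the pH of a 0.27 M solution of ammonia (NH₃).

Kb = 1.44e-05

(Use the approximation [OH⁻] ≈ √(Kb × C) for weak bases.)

[OH⁻] = √(Kb × C) = √(1.44e-05 × 0.27) = 1.9718e-03. pOH = 2.71, pH = 14 - pOH

pH = 11.29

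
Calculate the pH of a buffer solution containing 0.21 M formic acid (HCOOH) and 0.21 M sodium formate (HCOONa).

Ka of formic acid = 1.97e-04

pKa = -log(1.97e-04) = 3.71. pH = pKa + log([A⁻]/[HA]) = 3.71 + log(0.21/0.21)

pH = 3.71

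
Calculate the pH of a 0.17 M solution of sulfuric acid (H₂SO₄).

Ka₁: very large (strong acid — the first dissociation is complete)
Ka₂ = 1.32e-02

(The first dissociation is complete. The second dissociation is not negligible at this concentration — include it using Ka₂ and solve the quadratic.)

First dissociation is complete: [H⁺]₀ = [HSO₄⁻]₀ = C = 0.17 M. Second dissociation HSO₄⁻ ⇌ H⁺ + SO₄²⁻: let x = [SO₄²⁻]. Ka₂ = (C + x)·x / (C − x) = 1.32e-02 → x² + (C + Ka₂)·x − Ka₂·C = 0 → x² + 0.18320·x − 2.244e-03 = 0. x = (−0.18320 + √(0.18320² + 4 × 2.244e-03)) / 2 = 1.1524e-02 M. [H⁺] = C + x = 0.17 + 1.1524e-02 = 1.8152e-01 M. pH = -log(1.8152e-01) = 0.74.

pH = 0.74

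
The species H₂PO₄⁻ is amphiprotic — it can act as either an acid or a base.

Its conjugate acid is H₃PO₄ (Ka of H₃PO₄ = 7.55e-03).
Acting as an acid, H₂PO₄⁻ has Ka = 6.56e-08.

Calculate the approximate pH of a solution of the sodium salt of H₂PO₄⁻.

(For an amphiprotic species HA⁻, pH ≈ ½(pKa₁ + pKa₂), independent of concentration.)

pKa₁ = -log(7.55e-03) = 2.12; pKa₂ = -log(6.56e-08) = 7.18. For an amphiprotic species, pH ≈ ½(pKa₁ + pKa₂) = ½(2.12 + 7.18) = 4.65.

pH = 4.65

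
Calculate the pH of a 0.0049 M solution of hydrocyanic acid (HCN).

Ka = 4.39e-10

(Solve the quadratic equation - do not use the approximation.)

x² + Ka×x - Ka×C = 0. Using quadratic formula: [H⁺] = 1.4664e-06

pH = 5.83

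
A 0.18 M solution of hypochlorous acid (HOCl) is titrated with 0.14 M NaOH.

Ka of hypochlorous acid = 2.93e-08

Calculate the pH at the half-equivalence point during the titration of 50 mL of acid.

At half-equivalence [HA] = [A⁻], so Henderson-Hasselbalch gives pH = pKa = -log(2.93e-08) = 7.53.

pH = pKa = 7.53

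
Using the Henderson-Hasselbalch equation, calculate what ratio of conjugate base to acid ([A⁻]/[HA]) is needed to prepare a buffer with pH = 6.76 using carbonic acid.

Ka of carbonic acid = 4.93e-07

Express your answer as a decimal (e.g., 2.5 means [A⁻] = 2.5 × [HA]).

pKa = -log(4.93e-07) = 6.3072. pH = pKa + log([A⁻]/[HA]), so log([A⁻]/[HA]) = pH − pKa = 6.76 − 6.3072 = 0.4528. [A⁻]/[HA] = 10^(0.4528) = 2.84

[A⁻]/[HA] = 2.84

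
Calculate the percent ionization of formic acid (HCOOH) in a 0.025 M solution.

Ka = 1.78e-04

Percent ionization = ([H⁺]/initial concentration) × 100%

Using Ka equilibrium: x² + Ka×x - Ka×C = 0. Solving: [H⁺] = 2.0224e-03. Percent = (2.0224e-03/0.025) × 100

Percent ionization = 8.09%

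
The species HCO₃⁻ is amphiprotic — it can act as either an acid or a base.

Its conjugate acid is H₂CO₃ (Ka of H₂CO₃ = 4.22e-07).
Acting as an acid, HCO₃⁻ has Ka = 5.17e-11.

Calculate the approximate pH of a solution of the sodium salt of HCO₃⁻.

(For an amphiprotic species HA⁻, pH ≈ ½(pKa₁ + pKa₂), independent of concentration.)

pKa₁ = -log(4.22e-07) = 6.37; pKa₂ = -log(5.17e-11) = 10.29. For an amphiprotic species, pH ≈ ½(pKa₁ + pKa₂) = ½(6.37 + 10.29) = 8.33.

pH = 8.33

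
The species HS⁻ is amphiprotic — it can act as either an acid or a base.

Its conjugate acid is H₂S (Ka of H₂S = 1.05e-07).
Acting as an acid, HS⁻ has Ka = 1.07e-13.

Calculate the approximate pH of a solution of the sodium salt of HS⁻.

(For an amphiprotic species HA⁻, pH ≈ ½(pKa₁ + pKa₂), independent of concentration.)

pKa₁ = -log(1.05e-07) = 6.98; pKa₂ = -log(1.07e-13) = 12.97. For an amphiprotic species, pH ≈ ½(pKa₁ + pKa₂) = ½(6.98 + 12.97) = 9.97.

pH = 9.97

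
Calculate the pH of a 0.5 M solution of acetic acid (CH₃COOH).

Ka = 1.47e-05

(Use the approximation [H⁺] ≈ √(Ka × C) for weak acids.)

[H⁺] = √(Ka × C) = √(1.47e-05 × 0.5) = 2.7111e-03. pH = -log(2.7111e-03)

pH = 2.57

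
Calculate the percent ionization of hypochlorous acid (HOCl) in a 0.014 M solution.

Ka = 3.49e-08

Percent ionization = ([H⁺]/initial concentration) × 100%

Using Ka equilibrium: x² + Ka×x - Ka×C = 0. Solving: [H⁺] = 2.2087e-05. Percent = (2.2087e-05/0.014) × 100

Percent ionization = 0.158%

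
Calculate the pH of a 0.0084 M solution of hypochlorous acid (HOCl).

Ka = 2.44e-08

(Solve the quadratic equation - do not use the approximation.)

x² + Ka×x - Ka×C = 0. Using quadratic formula: [H⁺] = 1.4304e-05

pH = 4.84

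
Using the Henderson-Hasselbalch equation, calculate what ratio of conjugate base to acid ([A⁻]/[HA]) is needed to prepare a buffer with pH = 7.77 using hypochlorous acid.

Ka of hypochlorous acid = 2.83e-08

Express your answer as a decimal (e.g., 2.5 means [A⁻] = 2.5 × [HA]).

pKa = -log(2.83e-08) = 7.5482. pH = pKa + log([A⁻]/[HA]), so log([A⁻]/[HA]) = pH − pKa = 7.77 − 7.5482 = 0.2218. [A⁻]/[HA] = 10^(0.2218) = 1.67

[A⁻]/[HA] = 1.67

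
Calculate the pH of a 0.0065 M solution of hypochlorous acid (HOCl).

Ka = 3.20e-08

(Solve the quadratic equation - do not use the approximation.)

x² + Ka×x - Ka×C = 0. Using quadratic formula: [H⁺] = 1.4406e-05

pH = 4.84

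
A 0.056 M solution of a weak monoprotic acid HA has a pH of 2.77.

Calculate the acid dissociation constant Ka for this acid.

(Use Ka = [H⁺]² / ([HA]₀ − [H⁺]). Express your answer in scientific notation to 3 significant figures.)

[H⁺] = 10^(−pH) = 10^(−2.77) = 1.698e-03 M. For HA ⇌ H⁺ + A⁻, Ka = [H⁺][A⁻]/[HA] = [H⁺]² / ([HA]₀ − [H⁺]) = (1.698e-03)² / (0.056 − 1.698e-03) = 5.31e-05.

K_a = 5.31e-05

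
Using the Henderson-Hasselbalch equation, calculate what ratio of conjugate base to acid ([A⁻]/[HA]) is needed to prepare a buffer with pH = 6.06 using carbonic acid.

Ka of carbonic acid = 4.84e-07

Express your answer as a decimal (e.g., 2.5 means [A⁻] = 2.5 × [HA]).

pKa = -log(4.84e-07) = 6.3152. pH = pKa + log([A⁻]/[HA]), so log([A⁻]/[HA]) = pH − pKa = 6.06 − 6.3152 = -0.2552. [A⁻]/[HA] = 10^(-0.2552) = 0.556

[A⁻]/[HA] = 0.556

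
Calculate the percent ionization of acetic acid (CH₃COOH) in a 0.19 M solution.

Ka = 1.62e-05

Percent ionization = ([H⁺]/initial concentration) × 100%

Using Ka equilibrium: x² + Ka×x - Ka×C = 0. Solving: [H⁺] = 1.7463e-03. Percent = (1.7463e-03/0.19) × 100

Percent ionization = 0.919%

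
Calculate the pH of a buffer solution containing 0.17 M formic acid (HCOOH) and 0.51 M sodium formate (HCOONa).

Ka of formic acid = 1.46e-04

pKa = -log(1.46e-04) = 3.84. pH = pKa + log([A⁻]/[HA]) = 3.84 + log(0.51/0.17)

pH = 4.31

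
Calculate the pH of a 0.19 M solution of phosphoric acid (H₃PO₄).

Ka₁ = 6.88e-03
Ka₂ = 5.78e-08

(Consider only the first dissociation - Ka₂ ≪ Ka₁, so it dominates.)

First dissociation dominates. From Ka₁ = [H⁺][HA⁻]/[H₂A], x² + Ka₁·x − Ka₁·C = 0 with C = 0.19 M and Ka₁ = 6.88e-03. Solving: [H⁺] = (−Ka₁ + √(Ka₁² + 4·Ka₁·C)) / 2 = 3.2879e-02 M. pH = -log(3.2879e-02) = 1.48.

pH = 1.48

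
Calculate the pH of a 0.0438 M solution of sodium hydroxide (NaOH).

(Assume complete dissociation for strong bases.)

[OH⁻] = 0.0438 M for strong base. pOH = -log[OH⁻] = 1.36, pH = 14 - pOH

pH = 12.64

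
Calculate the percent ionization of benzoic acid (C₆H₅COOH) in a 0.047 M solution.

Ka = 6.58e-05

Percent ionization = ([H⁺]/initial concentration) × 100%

Using Ka equilibrium: x² + Ka×x - Ka×C = 0. Solving: [H⁺] = 1.7260e-03. Percent = (1.7260e-03/0.047) × 100

Percent ionization = 3.67%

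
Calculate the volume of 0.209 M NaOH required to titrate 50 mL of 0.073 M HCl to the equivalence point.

At equivalence: moles acid = moles base. moles HCl = 0.073 × 50/1000 = 0.00365 mol. V_base = moles / 0.209 × 1000 = 17.5 mL.

V_{base} = 17.5 mL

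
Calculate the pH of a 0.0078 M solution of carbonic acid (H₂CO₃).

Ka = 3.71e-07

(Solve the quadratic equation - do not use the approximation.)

x² + Ka×x - Ka×C = 0. Using quadratic formula: [H⁺] = 5.3609e-05

pH = 4.27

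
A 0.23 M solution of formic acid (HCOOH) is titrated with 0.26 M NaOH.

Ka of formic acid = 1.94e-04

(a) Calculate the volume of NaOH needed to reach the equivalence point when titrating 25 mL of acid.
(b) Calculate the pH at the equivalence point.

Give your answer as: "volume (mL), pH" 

moles acid = 0.23 × 25/1000 = 0.00575 mol; V_base = moles/0.26 × 1000 = 22.1 mL. At equivalence only the conjugate base is present: [A⁻] = 0.00575/0.047 = 1.2204e-01 M. Kb = Kw/Ka = 5.15e-11; [OH⁻] = √(Kb × [A⁻]) = 2.5081e-06; pOH = 5.60; pH = 14 - pOH = 8.40.

V = 22.1 mL, pH = 8.40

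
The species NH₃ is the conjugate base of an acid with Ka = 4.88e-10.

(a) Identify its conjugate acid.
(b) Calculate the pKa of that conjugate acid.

(a) The conjugate acid is formed by adding one H⁺ to NH₃, giving NH₄⁺. (b) pKa = -log(Ka) = -log(4.88e-10) = 9.31.

Conjugate acid: NH₄⁺; pK_a = 9.31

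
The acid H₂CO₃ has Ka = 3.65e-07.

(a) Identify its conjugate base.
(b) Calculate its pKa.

(a) The conjugate base is formed by removing one H⁺ from H₂CO₃, giving HCO₃⁻. (b) pKa = -log(Ka) = -log(3.65e-07) = 6.44.

Conjugate base: HCO₃⁻; pK_a = 6.44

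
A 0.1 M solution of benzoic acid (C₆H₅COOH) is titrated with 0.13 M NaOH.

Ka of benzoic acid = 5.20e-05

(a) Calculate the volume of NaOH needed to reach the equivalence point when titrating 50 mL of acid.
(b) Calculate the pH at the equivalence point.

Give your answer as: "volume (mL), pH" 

moles acid = 0.1 × 50/1000 = 0.005 mol; V_base = moles/0.13 × 1000 = 38.5 mL. At equivalence only the conjugate base is present: [A⁻] = 0.005/0.088 = 5.6522e-02 M. Kb = Kw/Ka = 1.92e-10; [OH⁻] = √(Kb × [A⁻]) = 3.2969e-06; pOH = 5.48; pH = 14 - pOH = 8.52.

V = 38.5 mL, pH = 8.52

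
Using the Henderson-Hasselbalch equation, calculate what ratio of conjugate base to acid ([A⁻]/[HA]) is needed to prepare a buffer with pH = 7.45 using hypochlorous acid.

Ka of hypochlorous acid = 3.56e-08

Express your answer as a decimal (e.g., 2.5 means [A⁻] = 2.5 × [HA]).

pKa = -log(3.56e-08) = 7.4486. pH = pKa + log([A⁻]/[HA]), so log([A⁻]/[HA]) = pH − pKa = 7.45 − 7.4486 = 0.0014. [A⁻]/[HA] = 10^(0.0014) = 1.00

[A⁻]/[HA] = 1.00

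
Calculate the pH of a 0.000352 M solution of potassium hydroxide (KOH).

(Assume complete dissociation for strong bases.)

[OH⁻] = 0.000352 M for strong base. pOH = -log[OH⁻] = 3.45, pH = 14 - pOH

pH = 10.55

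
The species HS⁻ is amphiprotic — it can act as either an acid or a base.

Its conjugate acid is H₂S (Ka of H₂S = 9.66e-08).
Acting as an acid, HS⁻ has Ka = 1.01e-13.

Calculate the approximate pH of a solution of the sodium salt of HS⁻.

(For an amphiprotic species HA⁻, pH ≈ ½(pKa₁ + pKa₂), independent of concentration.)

pKa₁ = -log(9.66e-08) = 7.02; pKa₂ = -log(1.01e-13) = 13.00. For an amphiprotic species, pH ≈ ½(pKa₁ + pKa₂) = ½(7.02 + 13.00) = 10.01.

pH = 10.01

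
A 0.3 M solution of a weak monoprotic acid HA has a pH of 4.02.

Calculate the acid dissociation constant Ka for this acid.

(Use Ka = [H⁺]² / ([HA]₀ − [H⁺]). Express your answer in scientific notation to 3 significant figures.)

[H⁺] = 10^(−pH) = 10^(−4.02) = 9.550e-05 M. For HA ⇌ H⁺ + A⁻, Ka = [H⁺][A⁻]/[HA] = [H⁺]² / ([HA]₀ − [H⁺]) = (9.550e-05)² / (0.3 − 9.550e-05) = 3.04e-08.

K_a = 3.04e-08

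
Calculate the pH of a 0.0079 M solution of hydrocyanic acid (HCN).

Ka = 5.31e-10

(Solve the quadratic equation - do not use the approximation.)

x² + Ka×x - Ka×C = 0. Using quadratic formula: [H⁺] = 2.0479e-06

pH = 5.69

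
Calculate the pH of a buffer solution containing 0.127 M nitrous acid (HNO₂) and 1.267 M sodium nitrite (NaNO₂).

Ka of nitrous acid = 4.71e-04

pKa = -log(4.71e-04) = 3.33. pH = pKa + log([A⁻]/[HA]) = 3.33 + log(1.267/0.127)

pH = 4.33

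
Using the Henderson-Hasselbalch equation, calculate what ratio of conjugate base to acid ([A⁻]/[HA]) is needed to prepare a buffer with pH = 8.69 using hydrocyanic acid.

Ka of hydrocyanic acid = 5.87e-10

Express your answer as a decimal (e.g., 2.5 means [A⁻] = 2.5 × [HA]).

pKa = -log(5.87e-10) = 9.2314. pH = pKa + log([A⁻]/[HA]), so log([A⁻]/[HA]) = pH − pKa = 8.69 − 9.2314 = -0.5414. [A⁻]/[HA] = 10^(-0.5414) = 0.288

[A⁻]/[HA] = 0.288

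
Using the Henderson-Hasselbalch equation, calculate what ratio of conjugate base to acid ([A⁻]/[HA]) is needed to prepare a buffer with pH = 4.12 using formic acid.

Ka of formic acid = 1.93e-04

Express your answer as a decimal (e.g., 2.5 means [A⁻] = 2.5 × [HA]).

pKa = -log(1.93e-04) = 3.7144. pH = pKa + log([A⁻]/[HA]), so log([A⁻]/[HA]) = pH − pKa = 4.12 − 3.7144 = 0.4056. [A⁻]/[HA] = 10^(0.4056) = 2.54

[A⁻]/[HA] = 2.54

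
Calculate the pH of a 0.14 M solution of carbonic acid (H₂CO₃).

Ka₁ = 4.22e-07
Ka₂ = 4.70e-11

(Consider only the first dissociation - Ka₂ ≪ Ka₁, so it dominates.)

First dissociation dominates. From Ka₁ = [H⁺][HA⁻]/[H₂A], x² + Ka₁·x − Ka₁·C = 0 with C = 0.14 M and Ka₁ = 4.22e-07. Solving: [H⁺] = (−Ka₁ + √(Ka₁² + 4·Ka₁·C)) / 2 = 2.4285e-04 M. pH = -log(2.4285e-04) = 3.61.

pH = 3.61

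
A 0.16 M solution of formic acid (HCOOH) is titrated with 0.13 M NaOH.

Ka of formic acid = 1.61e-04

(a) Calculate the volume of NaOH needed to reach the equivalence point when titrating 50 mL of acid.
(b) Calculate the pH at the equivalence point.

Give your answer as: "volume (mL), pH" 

moles acid = 0.16 × 50/1000 = 0.008 mol; V_base = moles/0.13 × 1000 = 61.5 mL. At equivalence only the conjugate base is present: [A⁻] = 0.008/0.112 = 7.1724e-02 M. Kb = Kw/Ka = 6.21e-11; [OH⁻] = √(Kb × [A⁻]) = 2.1107e-06; pOH = 5.68; pH = 14 - pOH = 8.32.

V = 61.5 mL, pH = 8.32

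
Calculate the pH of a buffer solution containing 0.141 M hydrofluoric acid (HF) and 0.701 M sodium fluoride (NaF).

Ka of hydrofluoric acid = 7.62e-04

pKa = -log(7.62e-04) = 3.12. pH = pKa + log([A⁻]/[HA]) = 3.12 + log(0.701/0.141)

pH = 3.81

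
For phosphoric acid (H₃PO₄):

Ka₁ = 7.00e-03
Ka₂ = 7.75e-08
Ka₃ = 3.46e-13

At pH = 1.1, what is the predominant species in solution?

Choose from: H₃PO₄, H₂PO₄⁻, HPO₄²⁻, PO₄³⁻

pKa₁ = 2.15, pKa₂ = 7.11, pKa₃ = 12.46. For a polyprotic acid the predominant species crosses at each pKa: below pKa_n the protonated form dominates, above it the deprotonated form does. At pH = 1.1, the predominant species is H₃PO₄.

H₃PO₄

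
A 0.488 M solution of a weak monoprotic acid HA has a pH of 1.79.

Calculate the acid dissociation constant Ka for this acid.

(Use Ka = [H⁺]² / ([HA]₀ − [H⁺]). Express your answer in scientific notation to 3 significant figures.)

[H⁺] = 10^(−pH) = 10^(−1.79) = 1.622e-02 M. For HA ⇌ H⁺ + A⁻, Ka = [H⁺][A⁻]/[HA] = [H⁺]² / ([HA]₀ − [H⁺]) = (1.622e-02)² / (0.488 − 1.622e-02) = 5.58e-04.

K_a = 5.58e-04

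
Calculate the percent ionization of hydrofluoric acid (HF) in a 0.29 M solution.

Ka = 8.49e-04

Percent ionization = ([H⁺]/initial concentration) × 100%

Using Ka equilibrium: x² + Ka×x - Ka×C = 0. Solving: [H⁺] = 1.5272e-02. Percent = (1.5272e-02/0.29) × 100

Percent ionization = 5.27%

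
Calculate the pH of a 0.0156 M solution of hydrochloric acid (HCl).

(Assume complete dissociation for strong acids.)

[H⁺] = 0.0156 M for strong acid. pH = -log[H⁺] = -log(0.0156)

pH = 1.81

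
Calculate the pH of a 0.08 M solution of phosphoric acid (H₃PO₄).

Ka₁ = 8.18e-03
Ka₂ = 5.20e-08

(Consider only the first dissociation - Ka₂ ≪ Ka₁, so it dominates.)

First dissociation dominates. From Ka₁ = [H⁺][HA⁻]/[H₂A], x² + Ka₁·x − Ka₁·C = 0 with C = 0.08 M and Ka₁ = 8.18e-03. Solving: [H⁺] = (−Ka₁ + √(Ka₁² + 4·Ka₁·C)) / 2 = 2.1816e-02 M. pH = -log(2.1816e-02) = 1.66.

pH = 1.66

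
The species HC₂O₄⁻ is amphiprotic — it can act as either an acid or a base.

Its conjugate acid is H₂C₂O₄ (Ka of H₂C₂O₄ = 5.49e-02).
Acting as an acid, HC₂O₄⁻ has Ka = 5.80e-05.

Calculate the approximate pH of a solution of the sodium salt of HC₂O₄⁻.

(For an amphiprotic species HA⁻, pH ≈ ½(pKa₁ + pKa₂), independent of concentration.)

pKa₁ = -log(5.49e-02) = 1.26; pKa₂ = -log(5.80e-05) = 4.24. For an amphiprotic species, pH ≈ ½(pKa₁ + pKa₂) = ½(1.26 + 4.24) = 2.75.

pH = 2.75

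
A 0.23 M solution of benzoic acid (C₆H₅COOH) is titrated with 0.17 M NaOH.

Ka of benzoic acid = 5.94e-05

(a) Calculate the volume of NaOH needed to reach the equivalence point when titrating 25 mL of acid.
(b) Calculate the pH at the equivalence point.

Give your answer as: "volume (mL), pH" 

moles acid = 0.23 × 25/1000 = 0.00575 mol; V_base = moles/0.17 × 1000 = 33.8 mL. At equivalence only the conjugate base is present: [A⁻] = 0.00575/0.059 = 9.7750e-02 M. Kb = Kw/Ka = 1.68e-10; [OH⁻] = √(Kb × [A⁻]) = 4.0566e-06; pOH = 5.39; pH = 14 - pOH = 8.61.

V = 33.8 mL, pH = 8.61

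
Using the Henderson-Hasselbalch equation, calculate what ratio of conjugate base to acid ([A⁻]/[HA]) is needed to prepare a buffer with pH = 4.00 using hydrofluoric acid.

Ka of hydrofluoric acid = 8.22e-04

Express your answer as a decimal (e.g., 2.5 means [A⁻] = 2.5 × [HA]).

pKa = -log(8.22e-04) = 3.0851. pH = pKa + log([A⁻]/[HA]), so log([A⁻]/[HA]) = pH − pKa = 4.00 − 3.0851 = 0.9149. [A⁻]/[HA] = 10^(0.9149) = 8.22

[A⁻]/[HA] = 8.22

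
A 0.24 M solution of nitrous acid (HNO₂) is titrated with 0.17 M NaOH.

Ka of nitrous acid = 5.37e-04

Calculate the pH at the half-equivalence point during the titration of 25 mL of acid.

At half-equivalence [HA] = [A⁻], so Henderson-Hasselbalch gives pH = pKa = -log(5.37e-04) = 3.27.

pH = pKa = 3.27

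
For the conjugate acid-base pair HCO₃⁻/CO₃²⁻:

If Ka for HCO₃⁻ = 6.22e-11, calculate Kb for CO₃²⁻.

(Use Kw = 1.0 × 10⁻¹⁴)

For a conjugate pair Ka × Kb = Kw, so Kb = Kw/Ka = 1.0 × 10⁻¹⁴ / 6.22e-11 = 1.61e-04.

K_b = 1.61e-04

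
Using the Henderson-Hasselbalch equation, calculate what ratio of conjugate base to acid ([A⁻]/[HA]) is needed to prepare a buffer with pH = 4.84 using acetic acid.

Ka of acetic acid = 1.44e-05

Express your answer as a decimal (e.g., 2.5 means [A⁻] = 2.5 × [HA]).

pKa = -log(1.44e-05) = 4.8416. pH = pKa + log([A⁻]/[HA]), so log([A⁻]/[HA]) = pH − pKa = 4.84 − 4.8416 = -0.0016. [A⁻]/[HA] = 10^(-0.0016) = 0.996

[A⁻]/[HA] = 0.996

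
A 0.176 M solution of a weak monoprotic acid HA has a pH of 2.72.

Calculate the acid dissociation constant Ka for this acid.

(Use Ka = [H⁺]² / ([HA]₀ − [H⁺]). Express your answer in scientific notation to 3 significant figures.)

[H⁺] = 10^(−pH) = 10^(−2.72) = 1.905e-03 M. For HA ⇌ H⁺ + A⁻, Ka = [H⁺][A⁻]/[HA] = [H⁺]² / ([HA]₀ − [H⁺]) = (1.905e-03)² / (0.176 − 1.905e-03) = 2.09e-05.

K_a = 2.09e-05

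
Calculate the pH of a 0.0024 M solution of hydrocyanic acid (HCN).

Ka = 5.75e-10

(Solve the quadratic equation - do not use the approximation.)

x² + Ka×x - Ka×C = 0. Using quadratic formula: [H⁺] = 1.1744e-06

pH = 5.93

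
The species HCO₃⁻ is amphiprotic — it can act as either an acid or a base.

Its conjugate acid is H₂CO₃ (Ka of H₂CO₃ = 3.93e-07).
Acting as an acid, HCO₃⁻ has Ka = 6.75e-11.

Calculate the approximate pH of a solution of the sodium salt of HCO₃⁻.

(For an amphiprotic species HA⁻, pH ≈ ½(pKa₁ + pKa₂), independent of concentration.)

pKa₁ = -log(3.93e-07) = 6.41; pKa₂ = -log(6.75e-11) = 10.17. For an amphiprotic species, pH ≈ ½(pKa₁ + pKa₂) = ½(6.41 + 10.17) = 8.29.

pH = 8.29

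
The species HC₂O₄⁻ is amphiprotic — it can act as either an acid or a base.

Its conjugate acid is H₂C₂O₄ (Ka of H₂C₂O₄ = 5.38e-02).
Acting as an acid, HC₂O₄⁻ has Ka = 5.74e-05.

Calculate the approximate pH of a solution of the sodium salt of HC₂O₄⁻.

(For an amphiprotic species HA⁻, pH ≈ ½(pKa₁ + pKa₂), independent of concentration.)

pKa₁ = -log(5.38e-02) = 1.27; pKa₂ = -log(5.74e-05) = 4.24. For an amphiprotic species, pH ≈ ½(pKa₁ + pKa₂) = ½(1.27 + 4.24) = 2.76.

pH = 2.76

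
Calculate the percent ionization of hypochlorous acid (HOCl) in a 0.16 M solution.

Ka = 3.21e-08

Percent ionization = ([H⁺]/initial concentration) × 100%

Using Ka equilibrium: x² + Ka×x - Ka×C = 0. Solving: [H⁺] = 7.1650e-05. Percent = (7.1650e-05/0.16) × 100

Percent ionization = 0.0448%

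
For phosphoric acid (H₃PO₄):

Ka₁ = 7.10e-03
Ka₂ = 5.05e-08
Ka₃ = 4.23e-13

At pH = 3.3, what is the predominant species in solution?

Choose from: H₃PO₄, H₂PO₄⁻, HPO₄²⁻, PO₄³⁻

pKa₁ = 2.15, pKa₂ = 7.30, pKa₃ = 12.37. For a polyprotic acid the predominant species crosses at each pKa: below pKa_n the protonated form dominates, above it the deprotonated form does. At pH = 3.3, the predominant species is H₂PO₄⁻.

H₂PO₄⁻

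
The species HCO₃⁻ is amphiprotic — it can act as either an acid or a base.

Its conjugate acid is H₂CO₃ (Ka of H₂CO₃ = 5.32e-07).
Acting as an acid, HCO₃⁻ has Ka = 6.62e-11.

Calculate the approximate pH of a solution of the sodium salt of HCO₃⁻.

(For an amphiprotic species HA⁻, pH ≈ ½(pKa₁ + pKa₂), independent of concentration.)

pKa₁ = -log(5.32e-07) = 6.27; pKa₂ = -log(6.62e-11) = 10.18. For an amphiprotic species, pH ≈ ½(pKa₁ + pKa₂) = ½(6.27 + 10.18) = 8.23.

pH = 8.23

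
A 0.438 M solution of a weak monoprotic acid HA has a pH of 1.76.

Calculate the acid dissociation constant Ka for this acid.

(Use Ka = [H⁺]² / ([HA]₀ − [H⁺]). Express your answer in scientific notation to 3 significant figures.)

[H⁺] = 10^(−pH) = 10^(−1.76) = 1.738e-02 M. For HA ⇌ H⁺ + A⁻, Ka = [H⁺][A⁻]/[HA] = [H⁺]² / ([HA]₀ − [H⁺]) = (1.738e-02)² / (0.438 − 1.738e-02) = 7.18e-04.

K_a = 7.18e-04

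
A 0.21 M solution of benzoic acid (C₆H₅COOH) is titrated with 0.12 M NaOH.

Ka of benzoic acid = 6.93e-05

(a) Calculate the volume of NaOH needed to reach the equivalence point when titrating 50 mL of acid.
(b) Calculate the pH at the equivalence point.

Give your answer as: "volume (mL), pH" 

moles acid = 0.21 × 50/1000 = 0.0105 mol; V_base = moles/0.12 × 1000 = 87.5 mL. At equivalence only the conjugate base is present: [A⁻] = 0.0105/0.138 = 7.6364e-02 M. Kb = Kw/Ka = 1.44e-10; [OH⁻] = √(Kb × [A⁻]) = 3.3195e-06; pOH = 5.48; pH = 14 - pOH = 8.52.

V = 87.5 mL, pH = 8.52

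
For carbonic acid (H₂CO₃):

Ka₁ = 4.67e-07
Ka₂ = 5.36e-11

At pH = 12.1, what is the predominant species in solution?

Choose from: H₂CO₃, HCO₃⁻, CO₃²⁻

pKa₁ = 6.33, pKa₂ = 10.27. For a polyprotic acid the predominant species crosses at each pKa: below pKa_n the protonated form dominates, above it the deprotonated form does. At pH = 12.1, the predominant species is CO₃²⁻.

CO₃²⁻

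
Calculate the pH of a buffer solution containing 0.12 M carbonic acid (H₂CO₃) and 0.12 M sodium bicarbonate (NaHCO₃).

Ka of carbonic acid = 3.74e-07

pKa = -log(3.74e-07) = 6.43. pH = pKa + log([A⁻]/[HA]) = 6.43 + log(0.12/0.12)

pH = 6.43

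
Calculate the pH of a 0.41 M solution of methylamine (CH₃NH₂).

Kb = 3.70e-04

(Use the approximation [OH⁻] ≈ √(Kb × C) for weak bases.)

[OH⁻] = √(Kb × C) = √(3.70e-04 × 0.41) = 1.2317e-02. pOH = 1.91, pH = 14 - pOH

pH = 12.09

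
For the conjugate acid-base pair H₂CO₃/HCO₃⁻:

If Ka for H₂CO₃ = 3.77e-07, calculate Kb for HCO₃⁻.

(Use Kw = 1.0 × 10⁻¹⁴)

For a conjugate pair Ka × Kb = Kw, so Kb = Kw/Ka = 1.0 × 10⁻¹⁴ / 3.77e-07 = 2.65e-08.

K_b = 2.65e-08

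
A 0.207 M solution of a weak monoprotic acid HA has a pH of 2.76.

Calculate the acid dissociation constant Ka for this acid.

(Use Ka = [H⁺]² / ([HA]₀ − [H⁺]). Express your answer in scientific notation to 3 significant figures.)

[H⁺] = 10^(−pH) = 10^(−2.76) = 1.738e-03 M. For HA ⇌ H⁺ + A⁻, Ka = [H⁺][A⁻]/[HA] = [H⁺]² / ([HA]₀ − [H⁺]) = (1.738e-03)² / (0.207 − 1.738e-03) = 1.47e-05.

K_a = 1.47e-05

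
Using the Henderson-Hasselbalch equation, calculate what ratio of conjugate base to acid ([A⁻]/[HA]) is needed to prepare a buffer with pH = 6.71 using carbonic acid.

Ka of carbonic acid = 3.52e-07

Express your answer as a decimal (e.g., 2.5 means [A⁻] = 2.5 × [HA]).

pKa = -log(3.52e-07) = 6.4535. pH = pKa + log([A⁻]/[HA]), so log([A⁻]/[HA]) = pH − pKa = 6.71 − 6.4535 = 0.2565. [A⁻]/[HA] = 10^(0.2565) = 1.81

[A⁻]/[HA] = 1.81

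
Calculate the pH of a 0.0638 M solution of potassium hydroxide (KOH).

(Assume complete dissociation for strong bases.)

[OH⁻] = 0.0638 M for strong base. pOH = -log[OH⁻] = 1.20, pH = 14 - pOH

pH = 12.80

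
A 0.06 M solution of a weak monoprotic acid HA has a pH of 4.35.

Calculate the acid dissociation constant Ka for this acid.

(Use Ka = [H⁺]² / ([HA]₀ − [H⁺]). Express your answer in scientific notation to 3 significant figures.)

[H⁺] = 10^(−pH) = 10^(−4.35) = 4.467e-05 M. For HA ⇌ H⁺ + A⁻, Ka = [H⁺][A⁻]/[HA] = [H⁺]² / ([HA]₀ − [H⁺]) = (4.467e-05)² / (0.06 − 4.467e-05) = 3.33e-08.

K_a = 3.33e-08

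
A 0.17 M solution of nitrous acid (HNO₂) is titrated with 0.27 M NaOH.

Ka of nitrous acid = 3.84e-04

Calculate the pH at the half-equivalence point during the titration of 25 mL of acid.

At half-equivalence [HA] = [A⁻], so Henderson-Hasselbalch gives pH = pKa = -log(3.84e-04) = 3.42.

pH = pKa = 3.42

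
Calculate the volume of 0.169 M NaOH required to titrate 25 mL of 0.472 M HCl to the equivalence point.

At equivalence: moles acid = moles base. moles HCl = 0.472 × 25/1000 = 0.0118 mol. V_base = moles / 0.169 × 1000 = 69.8 mL.

V_{base} = 69.8 mL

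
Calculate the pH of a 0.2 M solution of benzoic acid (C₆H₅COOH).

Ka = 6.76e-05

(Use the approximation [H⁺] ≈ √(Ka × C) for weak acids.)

[H⁺] = √(Ka × C) = √(6.76e-05 × 0.2) = 3.6770e-03. pH = -log(3.6770e-03)

pH = 2.43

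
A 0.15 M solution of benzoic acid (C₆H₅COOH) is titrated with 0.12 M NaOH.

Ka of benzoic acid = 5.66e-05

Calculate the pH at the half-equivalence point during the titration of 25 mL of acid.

At half-equivalence [HA] = [A⁻], so Henderson-Hasselbalch gives pH = pKa = -log(5.66e-05) = 4.25.

pH = pKa = 4.25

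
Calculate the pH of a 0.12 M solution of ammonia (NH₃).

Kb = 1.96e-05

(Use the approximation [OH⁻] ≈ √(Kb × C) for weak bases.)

[OH⁻] = √(Kb × C) = √(1.96e-05 × 0.12) = 1.5336e-03. pOH = 2.81, pH = 14 - pOH

pH = 11.19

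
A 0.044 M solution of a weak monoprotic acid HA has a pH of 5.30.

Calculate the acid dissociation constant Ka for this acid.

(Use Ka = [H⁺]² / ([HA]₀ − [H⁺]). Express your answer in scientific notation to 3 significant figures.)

[H⁺] = 10^(−pH) = 10^(−5.30) = 5.012e-06 M. For HA ⇌ H⁺ + A⁻, Ka = [H⁺][A⁻]/[HA] = [H⁺]² / ([HA]₀ − [H⁺]) = (5.012e-06)² / (0.044 − 5.012e-06) = 5.71e-10.

K_a = 5.71e-10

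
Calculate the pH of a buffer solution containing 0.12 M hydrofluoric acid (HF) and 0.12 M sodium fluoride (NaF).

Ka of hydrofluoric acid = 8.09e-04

pKa = -log(8.09e-04) = 3.09. pH = pKa + log([A⁻]/[HA]) = 3.09 + log(0.12/0.12)

pH = 3.09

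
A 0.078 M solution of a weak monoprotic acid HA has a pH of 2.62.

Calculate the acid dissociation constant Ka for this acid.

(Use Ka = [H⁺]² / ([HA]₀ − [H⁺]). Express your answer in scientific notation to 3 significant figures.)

[H⁺] = 10^(−pH) = 10^(−2.62) = 2.399e-03 M. For HA ⇌ H⁺ + A⁻, Ka = [H⁺][A⁻]/[HA] = [H⁺]² / ([HA]₀ − [H⁺]) = (2.399e-03)² / (0.078 − 2.399e-03) = 7.61e-05.

K_a = 7.61e-05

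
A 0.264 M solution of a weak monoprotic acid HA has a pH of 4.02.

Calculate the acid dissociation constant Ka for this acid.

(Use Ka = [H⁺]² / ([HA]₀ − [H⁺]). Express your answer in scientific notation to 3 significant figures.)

[H⁺] = 10^(−pH) = 10^(−4.02) = 9.550e-05 M. For HA ⇌ H⁺ + A⁻, Ka = [H⁺][A⁻]/[HA] = [H⁺]² / ([HA]₀ − [H⁺]) = (9.550e-05)² / (0.264 − 9.550e-05) = 3.46e-08.

K_a = 3.46e-08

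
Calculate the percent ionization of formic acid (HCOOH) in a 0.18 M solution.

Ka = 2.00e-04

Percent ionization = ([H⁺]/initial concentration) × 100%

Using Ka equilibrium: x² + Ka×x - Ka×C = 0. Solving: [H⁺] = 5.9008e-03. Percent = (5.9008e-03/0.18) × 100

Percent ionization = 3.28%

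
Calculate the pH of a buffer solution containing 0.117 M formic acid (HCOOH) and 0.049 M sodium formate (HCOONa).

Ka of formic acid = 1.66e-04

pKa = -log(1.66e-04) = 3.78. pH = pKa + log([A⁻]/[HA]) = 3.78 + log(0.049/0.117)

pH = 3.40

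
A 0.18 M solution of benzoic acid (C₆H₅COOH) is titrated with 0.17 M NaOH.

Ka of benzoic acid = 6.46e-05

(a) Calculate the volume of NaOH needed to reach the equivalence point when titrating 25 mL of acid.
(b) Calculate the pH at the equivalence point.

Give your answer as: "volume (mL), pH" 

moles acid = 0.18 × 25/1000 = 0.0045 mol; V_base = moles/0.17 × 1000 = 26.5 mL. At equivalence only the conjugate base is present: [A⁻] = 0.0045/0.051 = 8.7429e-02 M. Kb = Kw/Ka = 1.55e-10; [OH⁻] = √(Kb × [A⁻]) = 3.6788e-06; pOH = 5.43; pH = 14 - pOH = 8.57.

V = 26.5 mL, pH = 8.57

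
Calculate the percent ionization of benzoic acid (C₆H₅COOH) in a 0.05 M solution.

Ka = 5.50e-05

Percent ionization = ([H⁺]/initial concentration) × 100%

Using Ka equilibrium: x² + Ka×x - Ka×C = 0. Solving: [H⁺] = 1.6310e-03. Percent = (1.6310e-03/0.05) × 100

Percent ionization = 3.26%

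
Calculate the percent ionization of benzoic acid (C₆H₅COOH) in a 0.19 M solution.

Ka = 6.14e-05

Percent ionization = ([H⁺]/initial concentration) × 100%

Using Ka equilibrium: x² + Ka×x - Ka×C = 0. Solving: [H⁺] = 3.3850e-03. Percent = (3.3850e-03/0.19) × 100

Percent ionization = 1.78%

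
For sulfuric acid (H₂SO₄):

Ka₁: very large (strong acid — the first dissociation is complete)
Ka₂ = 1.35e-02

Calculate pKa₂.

pKa₂ = -log(Ka₂) = -log(1.35e-02) = 1.87.

pK_{a2} = 1.87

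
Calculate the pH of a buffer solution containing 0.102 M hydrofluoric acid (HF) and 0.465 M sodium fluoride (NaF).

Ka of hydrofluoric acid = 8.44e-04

pKa = -log(8.44e-04) = 3.07. pH = pKa + log([A⁻]/[HA]) = 3.07 + log(0.465/0.102)

pH = 3.73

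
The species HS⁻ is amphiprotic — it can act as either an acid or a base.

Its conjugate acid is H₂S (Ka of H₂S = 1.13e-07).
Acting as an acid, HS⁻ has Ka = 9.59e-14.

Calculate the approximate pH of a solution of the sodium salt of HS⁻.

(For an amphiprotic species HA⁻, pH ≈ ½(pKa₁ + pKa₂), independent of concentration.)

pKa₁ = -log(1.13e-07) = 6.95; pKa₂ = -log(9.59e-14) = 13.02. For an amphiprotic species, pH ≈ ½(pKa₁ + pKa₂) = ½(6.95 + 13.02) = 9.98.

pH = 9.98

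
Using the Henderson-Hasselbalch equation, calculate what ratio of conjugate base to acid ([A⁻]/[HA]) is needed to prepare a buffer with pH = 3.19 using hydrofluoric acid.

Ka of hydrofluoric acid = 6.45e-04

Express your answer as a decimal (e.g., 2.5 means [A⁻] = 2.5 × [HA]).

pKa = -log(6.45e-04) = 3.1904. pH = pKa + log([A⁻]/[HA]), so log([A⁻]/[HA]) = pH − pKa = 3.19 − 3.1904 = -0.0004. [A⁻]/[HA] = 10^(-0.0004) = 0.999

[A⁻]/[HA] = 0.999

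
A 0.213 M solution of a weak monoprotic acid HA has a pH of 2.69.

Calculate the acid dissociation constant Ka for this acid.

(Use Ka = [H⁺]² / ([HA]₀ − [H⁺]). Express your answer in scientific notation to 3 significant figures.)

[H⁺] = 10^(−pH) = 10^(−2.69) = 2.042e-03 M. For HA ⇌ H⁺ + A⁻, Ka = [H⁺][A⁻]/[HA] = [H⁺]² / ([HA]₀ − [H⁺]) = (2.042e-03)² / (0.213 − 2.042e-03) = 1.98e-05.

K_a = 1.98e-05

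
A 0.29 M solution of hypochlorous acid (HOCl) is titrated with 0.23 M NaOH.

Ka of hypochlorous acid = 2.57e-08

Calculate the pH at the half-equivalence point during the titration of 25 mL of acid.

At half-equivalence [HA] = [A⁻], so Henderson-Hasselbalch gives pH = pKa = -log(2.57e-08) = 7.59.

pH = pKa = 7.59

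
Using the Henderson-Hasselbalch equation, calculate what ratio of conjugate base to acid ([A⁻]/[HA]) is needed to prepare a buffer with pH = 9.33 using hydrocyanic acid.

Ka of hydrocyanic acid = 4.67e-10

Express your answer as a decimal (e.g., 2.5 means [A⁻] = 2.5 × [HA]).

pKa = -log(4.67e-10) = 9.3307. pH = pKa + log([A⁻]/[HA]), so log([A⁻]/[HA]) = pH − pKa = 9.33 − 9.3307 = -0.0007. [A⁻]/[HA] = 10^(-0.0007) = 0.998

[A⁻]/[HA] = 0.998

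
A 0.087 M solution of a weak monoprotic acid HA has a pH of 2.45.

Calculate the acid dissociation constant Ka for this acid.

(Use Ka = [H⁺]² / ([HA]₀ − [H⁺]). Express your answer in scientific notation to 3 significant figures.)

[H⁺] = 10^(−pH) = 10^(−2.45) = 3.548e-03 M. For HA ⇌ H⁺ + A⁻, Ka = [H⁺][A⁻]/[HA] = [H⁺]² / ([HA]₀ − [H⁺]) = (3.548e-03)² / (0.087 − 3.548e-03) = 1.51e-04.

K_a = 1.51e-04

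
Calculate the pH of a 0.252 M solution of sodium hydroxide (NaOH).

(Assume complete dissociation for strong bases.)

[OH⁻] = 0.252 M for strong base. pOH = -log[OH⁻] = 0.60, pH = 14 - pOH

pH = 13.40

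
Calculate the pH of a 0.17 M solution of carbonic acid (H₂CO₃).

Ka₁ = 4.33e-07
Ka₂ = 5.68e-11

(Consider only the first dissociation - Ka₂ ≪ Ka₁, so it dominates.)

First dissociation dominates. From Ka₁ = [H⁺][HA⁻]/[H₂A], x² + Ka₁·x − Ka₁·C = 0 with C = 0.17 M and Ka₁ = 4.33e-07. Solving: [H⁺] = (−Ka₁ + √(Ka₁² + 4·Ka₁·C)) / 2 = 2.7110e-04 M. pH = -log(2.7110e-04) = 3.57.

pH = 3.57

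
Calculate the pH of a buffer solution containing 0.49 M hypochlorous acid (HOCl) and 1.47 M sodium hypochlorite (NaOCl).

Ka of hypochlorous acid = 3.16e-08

pKa = -log(3.16e-08) = 7.50. pH = pKa + log([A⁻]/[HA]) = 7.50 + log(1.47/0.49)

pH = 7.98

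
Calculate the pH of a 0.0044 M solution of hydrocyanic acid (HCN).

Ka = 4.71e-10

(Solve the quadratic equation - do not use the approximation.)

x² + Ka×x - Ka×C = 0. Using quadratic formula: [H⁺] = 1.4393e-06

pH = 5.84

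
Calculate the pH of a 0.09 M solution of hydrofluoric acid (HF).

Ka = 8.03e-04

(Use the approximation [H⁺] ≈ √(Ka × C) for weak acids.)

[H⁺] = √(Ka × C) = √(8.03e-04 × 0.09) = 8.5012e-03. pH = -log(8.5012e-03)

pH = 2.07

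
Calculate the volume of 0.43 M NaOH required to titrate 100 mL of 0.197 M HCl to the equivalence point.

At equivalence: moles acid = moles base. moles HCl = 0.197 × 100/1000 = 0.0197 mol. V_base = moles / 0.43 × 1000 = 45.8 mL.

V_{base} = 45.8 mL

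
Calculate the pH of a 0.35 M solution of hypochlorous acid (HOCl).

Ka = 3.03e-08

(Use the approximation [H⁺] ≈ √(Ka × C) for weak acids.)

[H⁺] = √(Ka × C) = √(3.03e-08 × 0.35) = 1.0298e-04. pH = -log(1.0298e-04)

pH = 3.99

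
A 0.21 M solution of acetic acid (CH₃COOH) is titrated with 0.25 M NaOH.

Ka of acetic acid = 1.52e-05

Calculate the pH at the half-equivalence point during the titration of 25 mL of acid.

At half-equivalence [HA] = [A⁻], so Henderson-Hasselbalch gives pH = pKa = -log(1.52e-05) = 4.82.

pH = pKa = 4.82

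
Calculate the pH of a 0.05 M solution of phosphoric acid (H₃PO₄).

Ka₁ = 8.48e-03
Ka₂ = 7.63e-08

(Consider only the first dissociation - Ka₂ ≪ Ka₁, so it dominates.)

First dissociation dominates. From Ka₁ = [H⁺][HA⁻]/[H₂A], x² + Ka₁·x − Ka₁·C = 0 with C = 0.05 M and Ka₁ = 8.48e-03. Solving: [H⁺] = (−Ka₁ + √(Ka₁² + 4·Ka₁·C)) / 2 = 1.6783e-02 M. pH = -log(1.6783e-02) = 1.78.

pH = 1.78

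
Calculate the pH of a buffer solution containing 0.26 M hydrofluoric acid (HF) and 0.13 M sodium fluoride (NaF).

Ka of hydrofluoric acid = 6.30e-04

pKa = -log(6.30e-04) = 3.20. pH = pKa + log([A⁻]/[HA]) = 3.20 + log(0.13/0.26)

pH = 2.90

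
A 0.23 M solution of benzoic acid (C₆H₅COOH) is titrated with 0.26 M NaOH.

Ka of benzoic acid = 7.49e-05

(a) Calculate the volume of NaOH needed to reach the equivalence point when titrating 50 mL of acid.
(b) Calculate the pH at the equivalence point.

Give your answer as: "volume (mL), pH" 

moles acid = 0.23 × 50/1000 = 0.0115 mol; V_base = moles/0.26 × 1000 = 44.2 mL. At equivalence only the conjugate base is present: [A⁻] = 0.0115/0.094 = 1.2204e-01 M. Kb = Kw/Ka = 1.34e-10; [OH⁻] = √(Kb × [A⁻]) = 4.0366e-06; pOH = 5.39; pH = 14 - pOH = 8.61.

V = 44.2 mL, pH = 8.61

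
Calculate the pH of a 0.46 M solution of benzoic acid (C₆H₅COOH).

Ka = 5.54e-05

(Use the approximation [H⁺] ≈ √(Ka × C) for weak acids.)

[H⁺] = √(Ka × C) = √(5.54e-05 × 0.46) = 5.0482e-03. pH = -log(5.0482e-03)

pH = 2.30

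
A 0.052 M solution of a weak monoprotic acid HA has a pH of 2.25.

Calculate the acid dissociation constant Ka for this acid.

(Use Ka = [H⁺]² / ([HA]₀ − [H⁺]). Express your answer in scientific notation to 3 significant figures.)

[H⁺] = 10^(−pH) = 10^(−2.25) = 5.623e-03 M. For HA ⇌ H⁺ + A⁻, Ka = [H⁺][A⁻]/[HA] = [H⁺]² / ([HA]₀ − [H⁺]) = (5.623e-03)² / (0.052 − 5.623e-03) = 6.82e-04.

K_a = 6.82e-04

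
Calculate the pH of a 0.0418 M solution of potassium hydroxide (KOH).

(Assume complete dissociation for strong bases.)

[OH⁻] = 0.0418 M for strong base. pOH = -log[OH⁻] = 1.38, pH = 14 - pOH

pH = 12.62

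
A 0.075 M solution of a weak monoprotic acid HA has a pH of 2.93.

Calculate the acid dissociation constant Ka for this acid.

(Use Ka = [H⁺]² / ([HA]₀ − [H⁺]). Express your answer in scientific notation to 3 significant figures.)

[H⁺] = 10^(−pH) = 10^(−2.93) = 1.175e-03 M. For HA ⇌ H⁺ + A⁻, Ka = [H⁺][A⁻]/[HA] = [H⁺]² / ([HA]₀ − [H⁺]) = (1.175e-03)² / (0.075 − 1.175e-03) = 1.87e-05.

K_a = 1.87e-05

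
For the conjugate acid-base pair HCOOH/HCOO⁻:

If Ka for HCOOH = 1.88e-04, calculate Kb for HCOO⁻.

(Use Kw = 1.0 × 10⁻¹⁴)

For a conjugate pair Ka × Kb = Kw, so Kb = Kw/Ka = 1.0 × 10⁻¹⁴ / 1.88e-04 = 5.32e-11.

K_b = 5.32e-11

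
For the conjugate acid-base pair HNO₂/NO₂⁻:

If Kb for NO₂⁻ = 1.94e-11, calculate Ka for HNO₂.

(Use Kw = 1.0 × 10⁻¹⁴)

For a conjugate pair Ka × Kb = Kw, so Ka = Kw/Kb = 1.0 × 10⁻¹⁴ / 1.94e-11 = 5.15e-04.

K_a = 5.15e-04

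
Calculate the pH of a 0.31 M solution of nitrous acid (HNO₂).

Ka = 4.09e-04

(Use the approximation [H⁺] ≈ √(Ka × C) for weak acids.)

[H⁺] = √(Ka × C) = √(4.09e-04 × 0.31) = 1.1260e-02. pH = -log(1.1260e-02)

pH = 1.95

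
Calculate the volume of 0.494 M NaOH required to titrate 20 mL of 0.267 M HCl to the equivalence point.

At equivalence: moles acid = moles base. moles HCl = 0.267 × 20/1000 = 0.00534 mol. V_base = moles / 0.494 × 1000 = 10.8 mL.

V_{base} = 10.8 mL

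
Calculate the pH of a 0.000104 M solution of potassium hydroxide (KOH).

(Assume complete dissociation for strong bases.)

[OH⁻] = 0.000104 M for strong base. pOH = -log[OH⁻] = 3.98, pH = 14 - pOH

pH = 10.02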